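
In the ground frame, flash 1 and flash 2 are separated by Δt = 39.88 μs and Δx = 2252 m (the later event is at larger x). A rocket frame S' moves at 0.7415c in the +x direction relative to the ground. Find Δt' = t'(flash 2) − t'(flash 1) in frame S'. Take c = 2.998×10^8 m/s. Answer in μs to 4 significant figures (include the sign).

Δt' ≈ 51.14 μs

γ = 1/√(1 − 0.7415²) = 1.49042
Δt' = γ(Δt − vΔx/c²) = 1.49042 × (39.88 μs − 0.7415×2252 m / (2.998×10^8 m/s))
= 1.49042 × (34.3101 μs) = 51.14 μs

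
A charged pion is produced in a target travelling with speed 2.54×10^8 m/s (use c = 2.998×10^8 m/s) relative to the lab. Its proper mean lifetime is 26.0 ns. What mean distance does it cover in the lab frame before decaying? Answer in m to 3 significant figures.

β = v/c = 2.54×10^8 / 2.998×10^8 = 0.84723
γ = 1/√(1 − 0.84723²) = 1.8824
Dilated lifetime: Δt = γτ₀ = 1.8824 × 26.0 ns = 48.944 ns
d = vΔt = 0.84723c × 48.944 ns = 2.5400×10^8 m/s × 4.8944×10^-8 s = 12.4 m

d ≈ 12.4 m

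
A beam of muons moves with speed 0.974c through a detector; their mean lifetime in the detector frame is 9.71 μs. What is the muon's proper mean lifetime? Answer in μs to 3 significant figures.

γ = 1/√(1 − 0.974²) = 4.4141
Proper time: τ₀ = Δt/γ = 9.71/4.4141 = 2.20 μs

τ₀ ≈ 2.20 μs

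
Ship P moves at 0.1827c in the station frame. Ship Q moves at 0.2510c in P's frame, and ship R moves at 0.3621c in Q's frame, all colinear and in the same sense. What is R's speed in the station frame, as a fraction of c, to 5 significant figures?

u ≈ 0.67537c

Compose boost 2: (0.2510 + 0.1827)/(1 + 0.2510×0.1827) = 0.43370/1.045858 = 0.4146836
Compose boost 3: (0.3621 + 0.4146836)/(1 + 0.3621×0.4146836) = 0.7767836/1.150157 = 0.67537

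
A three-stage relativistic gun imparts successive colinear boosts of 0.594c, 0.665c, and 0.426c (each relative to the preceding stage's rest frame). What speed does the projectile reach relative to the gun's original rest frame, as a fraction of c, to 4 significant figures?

u ≈ 0.9596c

Compose boost 2: (0.665 + 0.594)/(1 + 0.665×0.594) = 1.259/1.39501 = 0.902502
Compose boost 3: (0.426 + 0.902502)/(1 + 0.426×0.902502) = 1.32850/1.38447 = 0.9596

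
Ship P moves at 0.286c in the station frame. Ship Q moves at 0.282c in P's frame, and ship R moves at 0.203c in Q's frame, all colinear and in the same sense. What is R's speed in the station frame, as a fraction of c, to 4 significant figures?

Compose boost 2: (0.282 + 0.286)/(1 + 0.282×0.286) = 0.5680/1.08065 = 0.525609
Compose boost 3: (0.203 + 0.525609)/(1 + 0.203×0.525609) = 0.728609/1.10670 = 0.6584

u ≈ 0.6584c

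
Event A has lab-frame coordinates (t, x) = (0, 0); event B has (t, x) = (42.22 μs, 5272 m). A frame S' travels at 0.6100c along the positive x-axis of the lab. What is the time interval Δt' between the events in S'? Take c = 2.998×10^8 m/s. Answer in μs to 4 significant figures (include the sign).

Δt' ≈ 39.74 μs

γ = 1/√(1 − 0.6100²) = 1.26199
Δt' = γ(Δt − vΔx/c²) = 1.26199 × (42.22 μs − 0.6100×5272 m / (2.998×10^8 m/s))
= 1.26199 × (31.4931 μs) = 39.74 μs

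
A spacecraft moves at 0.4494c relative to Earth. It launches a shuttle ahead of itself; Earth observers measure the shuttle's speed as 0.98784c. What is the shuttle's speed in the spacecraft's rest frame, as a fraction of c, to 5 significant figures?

u' ≈ 0.96830c

Inverse velocity addition: u' = (u − v)/(1 − uv/c²)
= (0.98784 − 0.4494)/(1 − 0.98784×0.4494) = 0.53844/0.5560647 = 0.96830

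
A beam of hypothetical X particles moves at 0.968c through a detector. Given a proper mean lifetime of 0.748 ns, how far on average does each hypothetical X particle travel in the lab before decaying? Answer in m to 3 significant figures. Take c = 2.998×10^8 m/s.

γ = 1/√(1 − 0.968²) = 3.9849
Dilated lifetime: Δt = γτ₀ = 3.9849 × 0.748 ns = 2.9807 ns
d = vΔt = 0.968c × 2.9807 ns = 2.9021×10^8 m/s × 2.9807×10^-9 s = 0.865 m

d ≈ 0.865 m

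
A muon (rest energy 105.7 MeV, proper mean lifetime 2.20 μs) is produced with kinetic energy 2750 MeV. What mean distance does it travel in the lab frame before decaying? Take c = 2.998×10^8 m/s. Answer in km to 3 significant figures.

γ = 1 + K/(m₀c²) = 1 + 2750/105.7 = 27.017
β = √(1 − 1/γ²) = 0.99931
Dilated lifetime: γτ₀ = 27.017 × 2.20 μs = 59.437 μs
d = βc·γτ₀ = 0.99931 × (2.998×10^8 m/s) × 5.9437×10^-5 s = 17.8 km

d ≈ 17.8 km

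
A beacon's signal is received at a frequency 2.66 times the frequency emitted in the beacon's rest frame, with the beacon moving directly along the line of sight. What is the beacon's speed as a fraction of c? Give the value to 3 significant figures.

β ≈ 0.752

f_obs/f_src = √((1+β)/(1−β)) = 2.66  ⇒  (1+β)/(1−β) = 7.0756
β = |1 − D²|/(1 + D²) = |1 − 7.0756|/(1 + 7.0756) = 0.752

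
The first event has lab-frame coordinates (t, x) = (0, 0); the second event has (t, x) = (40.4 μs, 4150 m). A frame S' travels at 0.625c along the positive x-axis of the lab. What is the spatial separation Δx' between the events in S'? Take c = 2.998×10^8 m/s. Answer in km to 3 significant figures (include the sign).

γ = 1/√(1 − 0.625²) = 1.2810
Δx' = γ(Δx − vΔt) = 1.2810 × (4150 m − 0.625×(2.998×10^8 m/s)×40.4×10^-6 s)
= 1.2810 × (-3419.9 m) = -4.38 km

Δx' ≈ -4.38 km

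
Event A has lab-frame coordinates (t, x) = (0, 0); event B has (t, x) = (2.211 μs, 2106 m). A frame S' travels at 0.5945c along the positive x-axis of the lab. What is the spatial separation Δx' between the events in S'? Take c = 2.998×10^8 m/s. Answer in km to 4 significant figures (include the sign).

γ = 1/√(1 − 0.5945²) = 1.24363
Δx' = γ(Δx − vΔt) = 1.24363 × (2106 m − 0.5945×(2.998×10^8 m/s)×2.211×10^-6 s)
= 1.24363 × (1711.93 m) = 2.129 km

Δx' ≈ 2.129 km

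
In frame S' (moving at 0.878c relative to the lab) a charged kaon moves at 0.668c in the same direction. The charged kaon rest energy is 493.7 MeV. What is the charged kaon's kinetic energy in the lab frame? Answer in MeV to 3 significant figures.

K ≈ 1710 MeV

u_lab = (0.668 + 0.878)/(1 + 0.668×0.878) = 0.974470
γ = 1/√(1 − 0.974470²) = 4.4540
K = (γ − 1)m₀c² = (4.4540 − 1) × 493.7 = 3.4540 × 493.7 = 1710 MeV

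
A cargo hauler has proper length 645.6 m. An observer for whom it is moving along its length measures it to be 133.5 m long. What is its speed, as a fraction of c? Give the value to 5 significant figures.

β ≈ 0.97839

γ = L₀/L = 645.6/133.5 = 4.835955
β = √(1 − 1/γ²) = 0.97839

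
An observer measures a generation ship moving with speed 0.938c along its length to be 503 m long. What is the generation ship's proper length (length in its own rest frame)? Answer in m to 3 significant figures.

L₀ ≈ 1450 m

γ = 1/√(1 − 0.938²) = 2.8849
L₀ = γL = 2.8849 × 503 = 1450 m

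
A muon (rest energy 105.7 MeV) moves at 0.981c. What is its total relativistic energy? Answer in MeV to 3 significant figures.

γ = 1/√(1 − 0.981²) = 5.1544
E = γm₀c² = 5.1544 × 105.7 MeV = 545 MeV

E ≈ 545 MeV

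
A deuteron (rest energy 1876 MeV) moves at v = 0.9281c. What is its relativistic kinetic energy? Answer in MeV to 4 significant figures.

γ = 1/√(1 − 0.9281²) = 2.68578
K = (γ − 1)m₀c² = (2.68578 − 1) × 1876 MeV = 1.68578 × 1876 MeV = 3163 MeV

K ≈ 3163 MeV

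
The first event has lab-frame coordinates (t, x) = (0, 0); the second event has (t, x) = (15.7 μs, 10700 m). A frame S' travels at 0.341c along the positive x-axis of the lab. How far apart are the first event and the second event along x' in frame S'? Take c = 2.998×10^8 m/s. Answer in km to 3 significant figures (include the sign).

Δx' ≈ 9.67 km

γ = 1/√(1 − 0.341²) = 1.0638
Δx' = γ(Δx − vΔt) = 1.0638 × (10700 m − 0.341×(2.998×10^8 m/s)×15.7×10^-6 s)
= 1.0638 × (9095.0 m) = 9.67 km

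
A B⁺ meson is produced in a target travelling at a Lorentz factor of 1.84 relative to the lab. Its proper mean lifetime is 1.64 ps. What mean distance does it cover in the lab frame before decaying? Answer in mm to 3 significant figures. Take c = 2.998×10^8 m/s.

β = √(1 − 1/γ²) = √(1 − 1/1.84²) = 0.83942
Dilated lifetime: Δt = γτ₀ = 1.84 × 1.64 ps = 3.0176 ps
d = vΔt = 0.83942c × 3.0176 ps = 2.5166×10^8 m/s × 3.0176×10^-12 s = 0.759 mm

d ≈ 0.759 mm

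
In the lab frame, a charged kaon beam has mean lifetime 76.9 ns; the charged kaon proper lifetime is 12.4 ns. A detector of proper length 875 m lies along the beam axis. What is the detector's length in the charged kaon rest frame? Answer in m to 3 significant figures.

Time dilation ⇒ γ = Δt/τ₀ = 76.9/12.4 = 6.2016
Length contraction: L = L₀/γ = 875/6.2016 = 141 m

L ≈ 141 m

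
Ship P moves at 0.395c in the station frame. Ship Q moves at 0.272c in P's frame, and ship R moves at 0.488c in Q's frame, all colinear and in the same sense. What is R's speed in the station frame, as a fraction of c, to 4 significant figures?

u ≈ 0.8426c

Compose boost 2: (0.272 + 0.395)/(1 + 0.272×0.395) = 0.6670/1.10744 = 0.602290
Compose boost 3: (0.488 + 0.602290)/(1 + 0.488×0.602290) = 1.09029/1.29392 = 0.8426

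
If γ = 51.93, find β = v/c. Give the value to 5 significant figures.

β ≈ 0.99981

β = √(1 − 1/γ²) = √(1 − 1/51.93²) = √(0.9996292) = 0.99981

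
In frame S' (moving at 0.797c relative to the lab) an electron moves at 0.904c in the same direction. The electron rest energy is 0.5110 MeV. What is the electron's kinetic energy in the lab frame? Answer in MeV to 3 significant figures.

K ≈ 2.89 MeV

u_lab = (0.904 + 0.797)/(1 + 0.904×0.797) = 0.988673
γ = 1/√(1 − 0.988673²) = 6.6629
K = (γ − 1)m₀c² = (6.6629 − 1) × 0.5110 = 5.6629 × 0.5110 = 2.89 MeV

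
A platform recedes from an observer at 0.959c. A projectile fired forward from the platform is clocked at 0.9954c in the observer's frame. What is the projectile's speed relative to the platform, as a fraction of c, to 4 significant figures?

u' ≈ 0.8016c

Inverse velocity addition: u' = (u − v)/(1 − uv/c²)
= (0.9954 − 0.959)/(1 − 0.9954×0.959) = 0.03640/0.0454114 = 0.8016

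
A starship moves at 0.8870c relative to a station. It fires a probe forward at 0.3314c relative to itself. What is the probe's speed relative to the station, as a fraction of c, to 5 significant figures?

Relativistic velocity addition: u = (u' + v)/(1 + u'v/c²)
= (0.3314 + 0.8870)/(1 + 0.3314×0.8870) = 1.2184/1.293952 = 0.94161

u ≈ 0.94161c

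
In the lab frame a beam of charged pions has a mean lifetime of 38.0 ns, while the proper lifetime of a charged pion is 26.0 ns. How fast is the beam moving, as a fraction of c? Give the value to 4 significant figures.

γ = Δt/τ₀ = 38.0/26.0 = 1.46154
β = √(1 − 1/γ²) = √(1 − 1/1.46154²) = 0.7293

β ≈ 0.7293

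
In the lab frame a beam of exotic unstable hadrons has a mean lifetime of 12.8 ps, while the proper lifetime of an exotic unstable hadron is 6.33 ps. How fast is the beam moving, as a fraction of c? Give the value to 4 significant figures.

β ≈ 0.8692

γ = Δt/τ₀ = 12.8/6.33 = 2.02212
β = √(1 − 1/γ²) = √(1 − 1/2.02212²) = 0.8692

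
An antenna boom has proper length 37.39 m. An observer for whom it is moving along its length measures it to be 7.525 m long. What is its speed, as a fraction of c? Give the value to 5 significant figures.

β ≈ 0.97954

γ = L₀/L = 37.39/7.525 = 4.968771
β = √(1 − 1/γ²) = 0.97954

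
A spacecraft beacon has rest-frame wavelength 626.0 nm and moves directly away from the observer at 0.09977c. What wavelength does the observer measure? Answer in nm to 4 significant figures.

λ_obs ≈ 691.9 nm

Relativistic Doppler: λ_obs = λ_src √((1+β)/(1−β))
= 626.0 × √(1.09977/0.900230) = 626.0 × 1.10528 = 691.9 nm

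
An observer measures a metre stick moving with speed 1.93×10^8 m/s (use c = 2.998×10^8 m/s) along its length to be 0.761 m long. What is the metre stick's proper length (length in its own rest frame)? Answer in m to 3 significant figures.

L₀ ≈ 0.994 m

β = v/c = 1.93×10^8 / 2.998×10^8 = 0.64376
γ = 1/√(1 − 0.64376²) = 1.3068
L₀ = γL = 1.3068 × 0.761 = 0.994 m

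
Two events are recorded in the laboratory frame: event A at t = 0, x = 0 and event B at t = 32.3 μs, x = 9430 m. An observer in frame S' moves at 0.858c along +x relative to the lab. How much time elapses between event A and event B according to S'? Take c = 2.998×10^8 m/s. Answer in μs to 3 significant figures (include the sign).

Δt' ≈ 10.3 μs

γ = 1/√(1 − 0.858²) = 1.9469
Δt' = γ(Δt − vΔx/c²) = 1.9469 × (32.3 μs − 0.858×9430 m / (2.998×10^8 m/s))
= 1.9469 × (5.3122 μs) = 10.3 μs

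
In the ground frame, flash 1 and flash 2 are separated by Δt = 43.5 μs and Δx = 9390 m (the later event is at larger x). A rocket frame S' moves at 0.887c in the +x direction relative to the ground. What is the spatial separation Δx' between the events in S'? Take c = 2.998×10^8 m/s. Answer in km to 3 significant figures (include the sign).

Δx' ≈ -4.72 km

γ = 1/√(1 − 0.887²) = 2.1656
Δx' = γ(Δx − vΔt) = 2.1656 × (9390 m − 0.887×(2.998×10^8 m/s)×43.5×10^-6 s)
= 2.1656 × (-2177.6 m) = -4.72 km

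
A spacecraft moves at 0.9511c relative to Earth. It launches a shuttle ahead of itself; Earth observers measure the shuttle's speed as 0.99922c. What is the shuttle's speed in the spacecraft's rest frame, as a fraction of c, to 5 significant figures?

u' ≈ 0.96934c

Inverse velocity addition: u' = (u − v)/(1 − uv/c²)
= (0.99922 − 0.9511)/(1 − 0.99922×0.9511) = 0.048120/0.04964186 = 0.96934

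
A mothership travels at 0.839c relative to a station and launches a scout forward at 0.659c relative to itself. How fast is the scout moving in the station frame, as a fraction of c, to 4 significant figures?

Compose boost 2: (0.659 + 0.839)/(1 + 0.659×0.839) = 1.498/1.55290 = 0.9646

u ≈ 0.9646c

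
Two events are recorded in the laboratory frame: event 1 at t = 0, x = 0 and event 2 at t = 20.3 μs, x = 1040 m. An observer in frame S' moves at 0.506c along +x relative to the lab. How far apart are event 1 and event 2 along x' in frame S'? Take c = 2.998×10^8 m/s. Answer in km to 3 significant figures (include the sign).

γ = 1/√(1 − 0.506²) = 1.1594
Δx' = γ(Δx − vΔt) = 1.1594 × (1040 m − 0.506×(2.998×10^8 m/s)×20.3×10^-6 s)
= 1.1594 × (-2039.5 m) = -2.36 km

Δx' ≈ -2.36 km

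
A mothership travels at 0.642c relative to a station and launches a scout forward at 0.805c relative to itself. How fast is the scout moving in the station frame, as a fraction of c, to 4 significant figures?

u ≈ 0.9540c

Compose boost 2: (0.805 + 0.642)/(1 + 0.805×0.642) = 1.447/1.51681 = 0.9540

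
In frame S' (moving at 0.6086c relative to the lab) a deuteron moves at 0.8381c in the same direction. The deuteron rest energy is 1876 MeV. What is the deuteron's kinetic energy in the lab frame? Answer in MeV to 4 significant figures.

K ≈ 4669 MeV

u_lab = (0.8381 + 0.6086)/(1 + 0.8381×0.6086) = 0.9580365
γ = 1/√(1 − 0.9580365²) = 3.48862
K = (γ − 1)m₀c² = (3.48862 − 1) × 1876 = 2.48862 × 1876 = 4669 MeV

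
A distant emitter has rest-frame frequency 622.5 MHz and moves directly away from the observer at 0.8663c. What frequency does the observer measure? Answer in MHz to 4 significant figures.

Relativistic Doppler: f_obs = f_src √((1−β)/(1+β))
= 622.5 × √(0.133700/1.86630) = 622.5 × 0.267655 = 166.6 MHz

f_obs ≈ 166.6 MHz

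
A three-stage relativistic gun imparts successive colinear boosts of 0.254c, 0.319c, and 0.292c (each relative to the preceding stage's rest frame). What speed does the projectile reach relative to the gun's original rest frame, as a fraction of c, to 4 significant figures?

u ≈ 0.7119c

Compose boost 2: (0.319 + 0.254)/(1 + 0.319×0.254) = 0.5730/1.08103 = 0.530052
Compose boost 3: (0.292 + 0.530052)/(1 + 0.292×0.530052) = 0.822052/1.15478 = 0.7119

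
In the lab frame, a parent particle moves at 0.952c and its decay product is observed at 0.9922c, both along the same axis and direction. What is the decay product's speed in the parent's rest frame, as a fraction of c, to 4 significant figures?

Inverse velocity addition: u' = (u − v)/(1 − uv/c²)
= (0.9922 − 0.952)/(1 − 0.9922×0.952) = 0.04020/0.0554256 = 0.7253

u' ≈ 0.7253c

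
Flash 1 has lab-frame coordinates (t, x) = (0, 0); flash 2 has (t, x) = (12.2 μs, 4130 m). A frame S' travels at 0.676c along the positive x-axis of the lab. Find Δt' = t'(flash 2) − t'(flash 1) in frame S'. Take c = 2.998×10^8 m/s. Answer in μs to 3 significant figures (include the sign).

γ = 1/√(1 − 0.676²) = 1.3570
Δt' = γ(Δt − vΔx/c²) = 1.3570 × (12.2 μs − 0.676×4130 m / (2.998×10^8 m/s))
= 1.3570 × (2.8875 μs) = 3.92 μs

Δt' ≈ 3.92 μs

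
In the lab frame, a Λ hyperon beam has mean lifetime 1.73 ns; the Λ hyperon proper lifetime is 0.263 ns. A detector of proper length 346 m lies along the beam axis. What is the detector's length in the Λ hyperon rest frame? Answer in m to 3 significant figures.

Time dilation ⇒ γ = Δt/τ₀ = 1.73/0.263 = 6.5779
Length contraction: L = L₀/γ = 346/6.5779 = 52.6 m

L ≈ 52.6 m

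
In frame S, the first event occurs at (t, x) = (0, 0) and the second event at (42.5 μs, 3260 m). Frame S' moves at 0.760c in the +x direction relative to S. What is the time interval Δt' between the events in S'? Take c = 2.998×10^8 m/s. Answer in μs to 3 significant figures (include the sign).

Δt' ≈ 52.7 μs

γ = 1/√(1 − 0.760²) = 1.5386
Δt' = γ(Δt − vΔx/c²) = 1.5386 × (42.5 μs − 0.760×3260 m / (2.998×10^8 m/s))
= 1.5386 × (34.236 μs) = 52.7 μs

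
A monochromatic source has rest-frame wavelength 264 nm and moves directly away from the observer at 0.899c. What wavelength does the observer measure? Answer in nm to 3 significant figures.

Relativistic Doppler: λ_obs = λ_src √((1+β)/(1−β))
= 264 × √(1.8990/0.10100) = 264 × 4.3361 = 1140 nm

λ_obs ≈ 1140 nm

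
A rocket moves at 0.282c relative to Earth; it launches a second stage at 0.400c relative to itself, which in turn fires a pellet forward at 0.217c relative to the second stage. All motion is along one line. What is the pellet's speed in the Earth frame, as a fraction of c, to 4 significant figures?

u ≈ 0.7325c

Compose boost 2: (0.400 + 0.282)/(1 + 0.400×0.282) = 0.6820/1.11280 = 0.612868
Compose boost 3: (0.217 + 0.612868)/(1 + 0.217×0.612868) = 0.829868/1.13299 = 0.7325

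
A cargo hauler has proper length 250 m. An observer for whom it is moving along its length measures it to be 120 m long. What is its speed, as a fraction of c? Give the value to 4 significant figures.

β ≈ 0.8773

γ = L₀/L = 250/120 = 2.08333
β = √(1 − 1/γ²) = 0.8773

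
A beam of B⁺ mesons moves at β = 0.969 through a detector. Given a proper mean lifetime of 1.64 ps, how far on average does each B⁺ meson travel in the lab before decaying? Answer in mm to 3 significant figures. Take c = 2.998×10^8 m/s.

γ = 1/√(1 − 0.969²) = 4.0476
Dilated lifetime: Δt = γτ₀ = 4.0476 × 1.64 ps = 6.6380 ps
d = vΔt = 0.969c × 6.6380 ps = 2.9051×10^8 m/s × 6.6380×10^-12 s = 1.93 mm

d ≈ 1.93 mm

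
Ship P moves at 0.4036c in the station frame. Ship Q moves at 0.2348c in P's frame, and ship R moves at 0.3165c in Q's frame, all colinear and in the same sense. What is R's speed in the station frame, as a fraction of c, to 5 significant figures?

Compose boost 2: (0.2348 + 0.4036)/(1 + 0.2348×0.4036) = 0.63840/1.094765 = 0.5831387
Compose boost 3: (0.3165 + 0.5831387)/(1 + 0.3165×0.5831387) = 0.8996387/1.184563 = 0.75947

u ≈ 0.75947c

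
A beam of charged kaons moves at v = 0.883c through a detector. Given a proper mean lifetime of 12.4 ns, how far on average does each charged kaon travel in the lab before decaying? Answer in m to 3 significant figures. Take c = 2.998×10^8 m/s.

d ≈ 6.99 m

γ = 1/√(1 − 0.883²) = 2.1305
Dilated lifetime: Δt = γτ₀ = 2.1305 × 12.4 ns = 26.418 ns
d = vΔt = 0.883c × 26.418 ns = 2.6472×10^8 m/s × 2.6418×10^-8 s = 6.99 m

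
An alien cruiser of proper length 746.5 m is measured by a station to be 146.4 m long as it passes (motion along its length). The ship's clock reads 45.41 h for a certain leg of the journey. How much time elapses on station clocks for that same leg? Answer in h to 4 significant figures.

Length contraction ⇒ γ = L₀/L = 746.5/146.4 = 5.09904
Time dilation: Δt = γτ₀ = 5.09904 × 45.41 h = 231.5 h

Δt ≈ 231.5 h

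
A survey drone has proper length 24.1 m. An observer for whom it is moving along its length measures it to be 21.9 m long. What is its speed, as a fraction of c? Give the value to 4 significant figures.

β ≈ 0.4174

γ = L₀/L = 24.1/21.9 = 1.10046
β = √(1 − 1/γ²) = 0.4174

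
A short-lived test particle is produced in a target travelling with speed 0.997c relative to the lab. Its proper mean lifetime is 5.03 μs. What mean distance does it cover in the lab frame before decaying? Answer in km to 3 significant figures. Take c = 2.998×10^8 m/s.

γ = 1/√(1 − 0.997²) = 12.920
Dilated lifetime: Δt = γτ₀ = 12.920 × 5.03 μs = 64.986 μs
d = vΔt = 0.997c × 64.986 μs = 2.9890×10^8 m/s × 6.4986×10^-5 s = 19.4 km

d ≈ 19.4 km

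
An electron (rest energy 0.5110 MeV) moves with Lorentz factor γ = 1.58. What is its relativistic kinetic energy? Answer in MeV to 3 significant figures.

K ≈ 0.296 MeV

γ = 1.58 (given)
K = (γ − 1)m₀c² = (1.58 − 1) × 0.5110 MeV = 0.58000 × 0.5110 MeV = 0.296 MeV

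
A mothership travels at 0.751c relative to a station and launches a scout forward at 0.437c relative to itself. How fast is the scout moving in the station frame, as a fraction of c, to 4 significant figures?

Compose boost 2: (0.437 + 0.751)/(1 + 0.437×0.751) = 1.188/1.32819 = 0.8945

u ≈ 0.8945c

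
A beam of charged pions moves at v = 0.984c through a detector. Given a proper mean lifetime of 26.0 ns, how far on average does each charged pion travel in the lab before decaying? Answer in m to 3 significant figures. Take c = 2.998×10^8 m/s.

γ = 1/√(1 − 0.984²) = 5.6127
Dilated lifetime: Δt = γτ₀ = 5.6127 × 26.0 ns = 145.93 ns
d = vΔt = 0.984c × 145.93 ns = 2.9500×10^8 m/s × 1.4593×10^-7 s = 43.0 m

d ≈ 43.0 m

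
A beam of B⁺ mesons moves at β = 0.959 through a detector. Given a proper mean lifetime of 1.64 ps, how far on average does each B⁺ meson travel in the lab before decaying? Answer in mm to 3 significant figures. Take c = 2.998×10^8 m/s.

d ≈ 1.66 mm

γ = 1/√(1 − 0.959²) = 3.5285
Dilated lifetime: Δt = γτ₀ = 3.5285 × 1.64 ps = 5.7867 ps
d = vΔt = 0.959c × 5.7867 ps = 2.8751×10^8 m/s × 5.7867×10^-12 s = 1.66 mm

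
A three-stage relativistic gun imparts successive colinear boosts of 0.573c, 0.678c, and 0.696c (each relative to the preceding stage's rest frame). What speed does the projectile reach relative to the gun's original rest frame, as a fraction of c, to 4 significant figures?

Compose boost 2: (0.678 + 0.573)/(1 + 0.678×0.573) = 1.251/1.38849 = 0.900976
Compose boost 3: (0.696 + 0.900976)/(1 + 0.696×0.900976) = 1.59698/1.62708 = 0.9815

u ≈ 0.9815c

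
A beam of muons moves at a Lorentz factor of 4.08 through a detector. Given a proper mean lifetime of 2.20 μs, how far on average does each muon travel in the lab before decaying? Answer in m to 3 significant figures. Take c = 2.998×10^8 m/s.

d ≈ 2610 m

β = √(1 − 1/γ²) = √(1 − 1/4.08²) = 0.96950
Dilated lifetime: Δt = γτ₀ = 4.08 × 2.20 μs = 8.9760 μs
d = vΔt = 0.96950c × 8.9760 μs = 2.9066×10^8 m/s × 8.9760×10^-6 s = 2610 m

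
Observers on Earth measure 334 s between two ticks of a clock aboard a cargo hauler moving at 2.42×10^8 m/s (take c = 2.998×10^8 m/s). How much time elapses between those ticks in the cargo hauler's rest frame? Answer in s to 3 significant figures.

τ₀ ≈ 197 s

β = v/c = 2.42×10^8 / 2.998×10^8 = 0.80720
γ = 1/√(1 − 0.80720²) = 1.6941
Proper time: τ₀ = Δt/γ = 334/1.6941 = 197 s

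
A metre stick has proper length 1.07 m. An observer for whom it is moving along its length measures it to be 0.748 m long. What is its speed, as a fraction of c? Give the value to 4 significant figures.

β ≈ 0.7151

γ = L₀/L = 1.07/0.748 = 1.43048
β = √(1 − 1/γ²) = 0.7151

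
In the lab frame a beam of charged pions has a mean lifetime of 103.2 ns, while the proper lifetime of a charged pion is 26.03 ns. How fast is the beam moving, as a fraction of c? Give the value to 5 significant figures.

β ≈ 0.96767

γ = Δt/τ₀ = 103.2/26.03 = 3.964656
β = √(1 − 1/γ²) = √(1 − 1/3.964656²) = 0.96767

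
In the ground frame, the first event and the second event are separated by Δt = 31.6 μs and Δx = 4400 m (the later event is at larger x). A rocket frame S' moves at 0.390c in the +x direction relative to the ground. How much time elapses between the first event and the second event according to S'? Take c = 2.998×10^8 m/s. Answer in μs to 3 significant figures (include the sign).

Δt' ≈ 28.1 μs

γ = 1/√(1 − 0.390²) = 1.0860
Δt' = γ(Δt − vΔx/c²) = 1.0860 × (31.6 μs − 0.390×4400 m / (2.998×10^8 m/s))
= 1.0860 × (25.876 μs) = 28.1 μs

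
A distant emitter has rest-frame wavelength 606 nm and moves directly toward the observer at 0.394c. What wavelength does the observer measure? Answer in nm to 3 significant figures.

Relativistic Doppler: λ_obs = λ_src √((1−β)/(1+β))
= 606 × √(0.60600/1.3940) = 606 × 0.65933 = 400 nm

λ_obs ≈ 400 nm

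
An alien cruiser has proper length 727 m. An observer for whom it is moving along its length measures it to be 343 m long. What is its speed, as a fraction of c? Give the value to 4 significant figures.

γ = L₀/L = 727/343 = 2.11953
β = √(1 − 1/γ²) = 0.8817

β ≈ 0.8817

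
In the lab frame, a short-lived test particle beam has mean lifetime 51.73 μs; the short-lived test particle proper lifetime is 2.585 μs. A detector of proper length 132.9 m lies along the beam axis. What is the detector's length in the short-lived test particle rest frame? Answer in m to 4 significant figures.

Time dilation ⇒ γ = Δt/τ₀ = 51.73/2.585 = 20.0116
Length contraction: L = L₀/γ = 132.9/20.0116 = 6.641 m

L ≈ 6.641 m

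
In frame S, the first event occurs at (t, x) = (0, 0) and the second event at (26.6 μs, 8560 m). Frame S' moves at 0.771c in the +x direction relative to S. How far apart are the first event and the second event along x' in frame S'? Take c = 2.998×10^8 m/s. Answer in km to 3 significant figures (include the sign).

Δx' ≈ 3.79 km

γ = 1/√(1 − 0.771²) = 1.5703
Δx' = γ(Δx − vΔt) = 1.5703 × (8560 m − 0.771×(2.998×10^8 m/s)×26.6×10^-6 s)
= 1.5703 × (2411.5 m) = 3.79 km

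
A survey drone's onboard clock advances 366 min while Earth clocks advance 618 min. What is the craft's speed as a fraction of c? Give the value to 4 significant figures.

γ = Δt/τ₀ = 618/366 = 1.68852
β = √(1 − 1/γ²) = √(1 − 1/1.68852²) = 0.8058

β ≈ 0.8058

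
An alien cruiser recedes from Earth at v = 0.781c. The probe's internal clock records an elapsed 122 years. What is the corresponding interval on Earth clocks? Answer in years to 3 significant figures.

Δt ≈ 195 years

γ = 1/√(1 − 0.781²) = 1.6012
Time dilation: Δt = γτ₀ = 1.6012 × 122 years = 195 years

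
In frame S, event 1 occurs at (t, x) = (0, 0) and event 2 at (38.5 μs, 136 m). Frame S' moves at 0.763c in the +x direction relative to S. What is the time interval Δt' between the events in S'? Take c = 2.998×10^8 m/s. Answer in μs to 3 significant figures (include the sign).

γ = 1/√(1 − 0.763²) = 1.5470
Δt' = γ(Δt − vΔx/c²) = 1.5470 × (38.5 μs − 0.763×136 m / (2.998×10^8 m/s))
= 1.5470 × (38.154 μs) = 59.0 μs

Δt' ≈ 59.0 μs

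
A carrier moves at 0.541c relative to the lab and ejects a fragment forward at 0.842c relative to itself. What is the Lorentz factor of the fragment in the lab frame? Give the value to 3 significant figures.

u_lab = (0.842 + 0.541)/(1 + 0.842×0.541) = 1.383/1.45552 = 0.950175
γ = 1/√(1 − 0.950175²) = 3.21

γ ≈ 3.21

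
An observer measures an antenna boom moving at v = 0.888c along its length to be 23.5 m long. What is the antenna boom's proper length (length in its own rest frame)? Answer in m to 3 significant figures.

γ = 1/√(1 − 0.888²) = 2.1747
L₀ = γL = 2.1747 × 23.5 = 51.1 m

L₀ ≈ 51.1 m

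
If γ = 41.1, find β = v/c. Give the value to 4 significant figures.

β ≈ 0.9997

β = √(1 − 1/γ²) = √(1 − 1/41.1²) = √(0.999408) = 0.9997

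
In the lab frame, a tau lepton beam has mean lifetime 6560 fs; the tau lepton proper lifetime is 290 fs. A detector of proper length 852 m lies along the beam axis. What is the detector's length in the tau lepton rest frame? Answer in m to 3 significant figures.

Time dilation ⇒ γ = Δt/τ₀ = 6560/290 = 22.621
Length contraction: L = L₀/γ = 852/22.621 = 37.7 m

L ≈ 37.7 m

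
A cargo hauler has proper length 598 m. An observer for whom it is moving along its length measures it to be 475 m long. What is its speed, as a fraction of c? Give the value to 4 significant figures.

β ≈ 0.6075

γ = L₀/L = 598/475 = 1.25895
β = √(1 − 1/γ²) = 0.6075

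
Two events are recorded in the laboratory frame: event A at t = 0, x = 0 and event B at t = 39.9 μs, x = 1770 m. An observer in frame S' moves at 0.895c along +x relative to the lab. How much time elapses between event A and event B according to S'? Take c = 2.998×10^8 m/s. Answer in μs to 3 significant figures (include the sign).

γ = 1/√(1 − 0.895²) = 2.2418
Δt' = γ(Δt − vΔx/c²) = 2.2418 × (39.9 μs − 0.895×1770 m / (2.998×10^8 m/s))
= 2.2418 × (34.616 μs) = 77.6 μs

Δt' ≈ 77.6 μs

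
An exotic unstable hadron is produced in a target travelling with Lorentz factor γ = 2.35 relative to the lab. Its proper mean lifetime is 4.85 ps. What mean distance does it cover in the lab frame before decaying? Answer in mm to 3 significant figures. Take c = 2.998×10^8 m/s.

d ≈ 3.09 mm

β = √(1 − 1/γ²) = √(1 − 1/2.35²) = 0.90494
Dilated lifetime: Δt = γτ₀ = 2.35 × 4.85 ps = 11.397 ps
d = vΔt = 0.90494c × 11.397 ps = 2.7130×10^8 m/s × 1.1397×10^-11 s = 3.09 mm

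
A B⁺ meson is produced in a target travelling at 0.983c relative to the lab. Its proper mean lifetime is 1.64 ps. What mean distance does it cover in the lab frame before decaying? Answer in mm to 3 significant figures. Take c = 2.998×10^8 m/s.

γ = 1/√(1 − 0.983²) = 5.4465
Dilated lifetime: Δt = γτ₀ = 5.4465 × 1.64 ps = 8.9322 ps
d = vΔt = 0.983c × 8.9322 ps = 2.9470×10^8 m/s × 8.9322×10^-12 s = 2.63 mm

d ≈ 2.63 mm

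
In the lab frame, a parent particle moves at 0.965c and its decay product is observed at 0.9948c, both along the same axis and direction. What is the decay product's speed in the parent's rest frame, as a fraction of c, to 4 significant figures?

u' ≈ 0.7447c

Inverse velocity addition: u' = (u − v)/(1 − uv/c²)
= (0.9948 − 0.965)/(1 − 0.9948×0.965) = 0.02980/0.0400180 = 0.7447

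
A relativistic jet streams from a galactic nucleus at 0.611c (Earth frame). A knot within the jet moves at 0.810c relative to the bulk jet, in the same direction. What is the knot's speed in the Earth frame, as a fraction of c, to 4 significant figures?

Relativistic velocity addition: u = (u' + v)/(1 + u'v/c²)
= (0.810 + 0.611)/(1 + 0.810×0.611) = 1.421/1.49491 = 0.9506

u ≈ 0.9506c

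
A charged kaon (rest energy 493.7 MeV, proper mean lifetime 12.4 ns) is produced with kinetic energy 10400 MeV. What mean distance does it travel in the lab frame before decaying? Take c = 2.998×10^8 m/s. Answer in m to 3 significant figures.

γ = 1 + K/(m₀c²) = 1 + 10400/493.7 = 22.065
β = √(1 − 1/γ²) = 0.99897
Dilated lifetime: γτ₀ = 22.065 × 12.4 ns = 273.61 ns
d = βc·γτ₀ = 0.99897 × (2.998×10^8 m/s) × 2.7361×10^-7 s = 81.9 m

d ≈ 81.9 m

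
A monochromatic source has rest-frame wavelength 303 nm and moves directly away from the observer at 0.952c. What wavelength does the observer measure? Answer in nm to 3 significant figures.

Relativistic Doppler: λ_obs = λ_src √((1+β)/(1−β))
= 303 × √(1.9520/0.048000) = 303 × 6.3770 = 1930 nm

λ_obs ≈ 1930 nm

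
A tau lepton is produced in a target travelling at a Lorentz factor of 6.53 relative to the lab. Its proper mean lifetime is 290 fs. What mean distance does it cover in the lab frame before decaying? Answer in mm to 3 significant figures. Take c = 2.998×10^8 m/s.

d ≈ 0.561 mm

β = √(1 − 1/γ²) = √(1 − 1/6.53²) = 0.98820
Dilated lifetime: Δt = γτ₀ = 6.53 × 290 fs = 1893.7 fs
d = vΔt = 0.98820c × 1893.7 fs = 2.9626×10^8 m/s × 1.8937×10^-12 s = 0.561 mm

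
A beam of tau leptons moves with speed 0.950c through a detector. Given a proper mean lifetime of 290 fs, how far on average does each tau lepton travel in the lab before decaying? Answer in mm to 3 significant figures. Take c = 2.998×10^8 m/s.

γ = 1/√(1 − 0.950²) = 3.2026
Dilated lifetime: Δt = γτ₀ = 3.2026 × 290 fs = 928.74 fs
d = vΔt = 0.950c × 928.74 fs = 2.8481×10^8 m/s × 9.2874×10^-13 s = 0.265 mm

d ≈ 0.265 mm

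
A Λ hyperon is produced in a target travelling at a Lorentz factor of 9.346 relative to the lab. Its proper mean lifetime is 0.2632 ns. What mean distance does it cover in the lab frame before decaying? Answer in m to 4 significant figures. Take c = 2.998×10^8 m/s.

β = √(1 − 1/γ²) = √(1 − 1/9.346²) = 0.994259
Dilated lifetime: Δt = γτ₀ = 9.346 × 0.2632 ns = 2.45987 ns
d = vΔt = 0.994259c × 2.45987 ns = 2.98079×10^8 m/s × 2.45987×10^-9 s = 0.7332 m

d ≈ 0.7332 m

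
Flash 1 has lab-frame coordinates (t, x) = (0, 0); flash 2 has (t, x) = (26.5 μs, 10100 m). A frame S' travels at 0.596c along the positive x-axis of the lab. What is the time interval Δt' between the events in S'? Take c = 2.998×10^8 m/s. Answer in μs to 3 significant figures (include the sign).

γ = 1/√(1 − 0.596²) = 1.2454
Δt' = γ(Δt − vΔx/c²) = 1.2454 × (26.5 μs − 0.596×10100 m / (2.998×10^8 m/s))
= 1.2454 × (6.4213 μs) = 8.00 μs

Δt' ≈ 8.00 μs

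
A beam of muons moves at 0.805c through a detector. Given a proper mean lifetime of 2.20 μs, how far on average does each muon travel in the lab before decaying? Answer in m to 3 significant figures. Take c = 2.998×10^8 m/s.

γ = 1/√(1 − 0.805²) = 1.6856
Dilated lifetime: Δt = γτ₀ = 1.6856 × 2.20 μs = 3.7082 μs
d = vΔt = 0.805c × 3.7082 μs = 2.4134×10^8 m/s × 3.7082×10^-6 s = 895 m

d ≈ 895 m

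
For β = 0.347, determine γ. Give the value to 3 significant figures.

γ ≈ 1.07

γ = 1/√(1 − β²) = 1/√(1 − 0.347²) = 1/√(0.87959) = 1.07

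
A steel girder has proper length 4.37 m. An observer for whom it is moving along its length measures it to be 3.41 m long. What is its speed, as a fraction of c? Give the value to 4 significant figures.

γ = L₀/L = 4.37/3.41 = 1.28152
β = √(1 − 1/γ²) = 0.6254

β ≈ 0.6254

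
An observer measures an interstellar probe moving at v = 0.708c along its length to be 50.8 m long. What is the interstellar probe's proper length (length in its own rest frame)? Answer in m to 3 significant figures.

γ = 1/√(1 − 0.708²) = 1.4160
L₀ = γL = 1.4160 × 50.8 = 71.9 m

L₀ ≈ 71.9 m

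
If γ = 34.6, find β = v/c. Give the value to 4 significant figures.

β = √(1 − 1/γ²) = √(1 − 1/34.6²) = √(0.999165) = 0.9996

β ≈ 0.9996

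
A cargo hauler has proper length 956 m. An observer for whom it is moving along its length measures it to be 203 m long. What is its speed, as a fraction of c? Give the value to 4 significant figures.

γ = L₀/L = 956/203 = 4.70936
β = √(1 − 1/γ²) = 0.9772

β ≈ 0.9772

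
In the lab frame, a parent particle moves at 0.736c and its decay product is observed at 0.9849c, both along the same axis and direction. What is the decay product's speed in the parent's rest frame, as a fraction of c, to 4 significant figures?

Inverse velocity addition: u' = (u − v)/(1 − uv/c²)
= (0.9849 − 0.736)/(1 − 0.9849×0.736) = 0.2489/0.275114 = 0.9047

u' ≈ 0.9047c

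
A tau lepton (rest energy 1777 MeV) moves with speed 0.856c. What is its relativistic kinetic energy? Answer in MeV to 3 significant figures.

K ≈ 1660 MeV

γ = 1/√(1 − 0.856²) = 1.9343
K = (γ − 1)m₀c² = (1.9343 − 1) × 1777 MeV = 0.93433 × 1777 MeV = 1660 MeV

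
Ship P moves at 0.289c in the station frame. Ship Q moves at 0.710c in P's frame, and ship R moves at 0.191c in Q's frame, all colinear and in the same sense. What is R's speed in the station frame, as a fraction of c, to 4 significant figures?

u ≈ 0.8805c

Compose boost 2: (0.710 + 0.289)/(1 + 0.710×0.289) = 0.9990/1.20519 = 0.828915
Compose boost 3: (0.191 + 0.828915)/(1 + 0.191×0.828915) = 1.01991/1.15832 = 0.8805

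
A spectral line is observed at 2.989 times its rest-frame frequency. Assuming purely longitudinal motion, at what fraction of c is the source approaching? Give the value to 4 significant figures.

f_obs/f_src = √((1+β)/(1−β)) = 2.989  ⇒  (1+β)/(1−β) = 8.93412
β = |1 − D²|/(1 + D²) = |1 − 8.93412|/(1 + 8.93412) = 0.7987

β ≈ 0.7987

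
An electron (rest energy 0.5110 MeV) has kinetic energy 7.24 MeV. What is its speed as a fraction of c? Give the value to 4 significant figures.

γ = 1 + K/(m₀c²) = 1 + 7.24/0.5110 = 15.1683
β = √(1 − 1/γ²) = 0.9978

β ≈ 0.9978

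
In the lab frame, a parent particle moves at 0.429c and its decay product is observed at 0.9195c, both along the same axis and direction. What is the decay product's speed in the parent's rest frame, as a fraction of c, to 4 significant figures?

u' ≈ 0.8100c

Inverse velocity addition: u' = (u − v)/(1 − uv/c²)
= (0.9195 − 0.429)/(1 − 0.9195×0.429) = 0.4905/0.605535 = 0.8100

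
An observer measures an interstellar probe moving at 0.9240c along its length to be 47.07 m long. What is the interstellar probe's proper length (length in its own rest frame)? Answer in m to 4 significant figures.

L₀ ≈ 123.1 m

γ = 1/√(1 − 0.9240²) = 2.61511
L₀ = γL = 2.61511 × 47.07 = 123.1 m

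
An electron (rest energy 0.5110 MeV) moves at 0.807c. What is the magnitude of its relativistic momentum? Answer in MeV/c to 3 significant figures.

p ≈ 0.698 MeV/c

γ = 1/√(1 − 0.807²) = 1.6933
p = γβm₀c = 1.6933 × 0.807 × 0.5110 MeV/c = 0.698 MeV/c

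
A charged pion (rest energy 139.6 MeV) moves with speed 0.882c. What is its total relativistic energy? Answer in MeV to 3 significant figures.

γ = 1/√(1 − 0.882²) = 2.1220
E = γm₀c² = 2.1220 × 139.6 MeV = 296 MeV

E ≈ 296 MeV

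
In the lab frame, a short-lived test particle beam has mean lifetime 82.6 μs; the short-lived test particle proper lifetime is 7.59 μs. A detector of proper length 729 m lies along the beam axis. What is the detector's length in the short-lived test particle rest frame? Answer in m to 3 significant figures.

Time dilation ⇒ γ = Δt/τ₀ = 82.6/7.59 = 10.883
Length contraction: L = L₀/γ = 729/10.883 = 67.0 m

L ≈ 67.0 m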